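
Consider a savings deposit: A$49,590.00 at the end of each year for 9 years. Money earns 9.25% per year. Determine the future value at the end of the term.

A$652,518.33

This is an ordinary annuity: 9 deposits of A$49,590.00 at the end of each year.
Periodic rate r = 0.0925 per year.
FV = PMT × [((1+r)^n − 1)/r] = 49,590 × [(1+r)^9 − 1] / r = A$652,518.33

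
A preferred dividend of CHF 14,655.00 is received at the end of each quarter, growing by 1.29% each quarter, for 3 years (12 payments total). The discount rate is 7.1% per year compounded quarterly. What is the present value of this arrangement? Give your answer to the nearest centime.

CHF 168,335.24

Periodic rate r = 0.071/4 per quarter; n is counted in quarters.
Growing ordinary annuity: PV = PMT₁ × [1 − ((1+g)/(1+r))^n] / (r − g) = 14,655 × [1 − ((1+0.0129)/(1+r))^12] / (r − 0.0129) = CHF 168,335.24.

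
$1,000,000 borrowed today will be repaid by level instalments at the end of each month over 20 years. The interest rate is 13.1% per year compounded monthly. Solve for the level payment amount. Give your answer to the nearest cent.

$11,787.07

Level ordinary annuity; solve PV = PMT × [(1 − (1+r)^−n)/r] for PMT.
Periodic rate r = 0.131/12 per month; n is counted in months.
With n = 240: PMT = 1,000,000 / ([(1 − (1+r)^−n)/r]) = $11,787.07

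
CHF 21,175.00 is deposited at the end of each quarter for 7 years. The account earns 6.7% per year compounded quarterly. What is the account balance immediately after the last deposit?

CHF 748,644.32

This is an ordinary annuity: 28 deposits of CHF 21,175.00 at the end of each quarter.
Periodic rate r = 0.067/4 per quarter; n is counted in quarters.
FV = PMT × [((1+r)^n − 1)/r] = 21,175 × [(1+r)^28 − 1] / r = CHF 748,644.32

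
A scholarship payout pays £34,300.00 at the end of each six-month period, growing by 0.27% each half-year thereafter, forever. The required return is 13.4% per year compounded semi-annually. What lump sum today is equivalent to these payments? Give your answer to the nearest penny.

Periodic rate r = 0.134/2 per half-year.
Growing perpetuity (Gordon): PV = PMT₁ / (r − g) = 34,300 / (r − 0.0027) = £533,437.01.

£533,437.01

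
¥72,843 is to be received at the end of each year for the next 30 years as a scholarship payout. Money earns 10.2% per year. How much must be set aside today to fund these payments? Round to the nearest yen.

This is an ordinary annuity: 30 payments of ¥72,843 at the end of each year.
Periodic rate r = 0.102 per year.
PV = PMT × [(1 − (1+r)^−n)/r] = 72,843 × [1 − (1+r)^−30] / r = ¥675,391

¥675,391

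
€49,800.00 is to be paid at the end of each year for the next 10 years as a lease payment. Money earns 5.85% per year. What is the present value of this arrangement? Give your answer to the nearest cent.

€369,151.28

This is an ordinary annuity: 10 payments of €49,800.00 at the end of each year.
Periodic rate r = 0.0585 per year.
PV = PMT × [(1 − (1+r)^−n)/r] = 49,800 × [1 − (1+r)^−10] / r = €369,151.28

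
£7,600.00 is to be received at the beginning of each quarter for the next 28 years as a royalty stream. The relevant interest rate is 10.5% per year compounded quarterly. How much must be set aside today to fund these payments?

This is an annuity due: 112 payments of £7,600.00 at the beginning of each quarter.
Periodic rate r = 0.105/4 per quarter; n is counted in quarters.
PV = PMT × [(1 − (1+r)^−n)/r] × (1+r) = 7,600 × [1 − (1+r)^−112] / r × (1+r) = £280,808.99

£280,808.99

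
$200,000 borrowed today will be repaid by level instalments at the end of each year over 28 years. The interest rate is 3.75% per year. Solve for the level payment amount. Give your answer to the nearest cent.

$11,659.08

Level ordinary annuity; solve PV = PMT × [(1 − (1+r)^−n)/r] for PMT.
Periodic rate r = 0.0375 per year.
With n = 28: PMT = 200,000 / ([(1 − (1+r)^−n)/r]) = $11,659.08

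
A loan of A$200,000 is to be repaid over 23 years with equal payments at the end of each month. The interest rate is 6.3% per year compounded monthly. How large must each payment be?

Level ordinary annuity; solve PV = PMT × [(1 − (1+r)^−n)/r] for PMT.
Periodic rate r = 0.063/12 per month; n is counted in months.
With n = 276: PMT = 200,000 / ([(1 − (1+r)^−n)/r]) = A$1,373.80

A$1,373.80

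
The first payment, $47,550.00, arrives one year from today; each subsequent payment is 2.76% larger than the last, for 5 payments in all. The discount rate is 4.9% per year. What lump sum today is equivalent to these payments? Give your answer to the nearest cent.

Periodic rate r = 0.049 per year.
Growing ordinary annuity: PV = PMT₁ × [1 − ((1+g)/(1+r))^n] / (r − g) = 47,550 × [1 − ((1+0.0276)/(1+r))^5] / (r − 0.0276) = $217,583.89.

$217,583.89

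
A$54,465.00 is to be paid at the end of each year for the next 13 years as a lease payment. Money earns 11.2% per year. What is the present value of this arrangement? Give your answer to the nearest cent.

This is an ordinary annuity: 13 payments of A$54,465.00 at the end of each year.
Periodic rate r = 0.112 per year.
PV = PMT × [(1 − (1+r)^−n)/r] = 54,465 × [1 − (1+r)^−13] / r = A$363,963.44

A$363,963.44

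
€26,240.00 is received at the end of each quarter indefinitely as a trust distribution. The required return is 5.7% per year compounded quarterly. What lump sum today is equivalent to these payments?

€1,841,403.51

Periodic rate r = 0.057/4 per quarter.
Level perpetuity: PV = PMT / r = 26,240 / (0.057/4) = €1,841,403.51.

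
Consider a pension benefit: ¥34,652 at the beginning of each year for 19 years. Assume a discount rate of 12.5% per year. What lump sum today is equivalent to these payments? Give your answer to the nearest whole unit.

This is an annuity due: 19 payments of ¥34,652 at the beginning of each year.
Periodic rate r = 0.125 per year.
PV = PMT × [(1 − (1+r)^−n)/r] × (1+r) = 34,652 × [1 − (1+r)^−19] / r × (1+r) = ¥278,596

¥278,596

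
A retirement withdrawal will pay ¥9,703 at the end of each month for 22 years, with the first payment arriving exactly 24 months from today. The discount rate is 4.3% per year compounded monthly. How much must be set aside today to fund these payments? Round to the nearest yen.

Ordinary annuity of 264 payments, first payment at period 24.
Periodic rate r = 0.043/12 per month; n is counted in months.
The ordinary-annuity PV formula values the stream one period before the first payment (period 23); discount that back 23 periods:
PV₀ = 9,703 × [1 − (1+r)^−264] / r × (1+r)^−23 = ¥1,523,940

¥1,523,940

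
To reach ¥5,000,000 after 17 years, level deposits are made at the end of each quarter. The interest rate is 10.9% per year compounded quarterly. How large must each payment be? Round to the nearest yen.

¥26,088

Level ordinary annuity; solve FV = PMT × [((1+r)^n − 1)/r] for PMT.
Periodic rate r = 0.109/4 per quarter; n is counted in quarters.
With n = 68: PMT = 5,000,000 / ([((1+r)^n − 1)/r]) = ¥26,088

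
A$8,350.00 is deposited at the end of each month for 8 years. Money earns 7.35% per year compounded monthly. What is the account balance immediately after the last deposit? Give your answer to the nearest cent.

A$1,086,737.95

This is an ordinary annuity: 96 deposits of A$8,350.00 at the end of each month.
Periodic rate r = 0.0735/12 per month; n is counted in months.
FV = PMT × [((1+r)^n − 1)/r] = 8,350 × [(1+r)^96 − 1] / r = A$1,086,737.95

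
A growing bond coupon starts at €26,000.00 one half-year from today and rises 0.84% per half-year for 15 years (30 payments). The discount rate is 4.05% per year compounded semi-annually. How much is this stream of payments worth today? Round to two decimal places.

€648,688.93

Periodic rate r = 0.0405/2 per half-year; n is counted in half-years.
Growing ordinary annuity: PV = PMT₁ × [1 − ((1+g)/(1+r))^n] / (r − g) = 26,000 × [1 − ((1+0.0084)/(1+r))^30] / (r − 0.0084) = €648,688.93.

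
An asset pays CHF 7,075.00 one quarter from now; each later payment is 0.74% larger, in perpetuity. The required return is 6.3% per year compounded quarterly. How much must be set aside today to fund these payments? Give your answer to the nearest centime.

Periodic rate r = 0.063/4 per quarter.
Growing perpetuity (Gordon): PV = PMT₁ / (r − g) = 7,075 / (r − 0.0074) = CHF 847,305.39.

CHF 847,305.39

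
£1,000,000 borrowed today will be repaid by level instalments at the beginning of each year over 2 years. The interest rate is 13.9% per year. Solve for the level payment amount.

Level annuity due; solve PV = PMT × [(1 − (1+r)^−n)/r] × (1+r) for PMT.
Periodic rate r = 0.139 per year.
With n = 2: PMT = 1,000,000 / ([(1 − (1+r)^−n)/r] × (1+r)) = £532,491.82

£532,491.82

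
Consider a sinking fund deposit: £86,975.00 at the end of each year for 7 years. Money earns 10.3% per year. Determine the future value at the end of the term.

This is an ordinary annuity: 7 deposits of £86,975.00 at the end of each year.
Periodic rate r = 0.103 per year.
FV = PMT × [((1+r)^n − 1)/r] = 86,975 × [(1+r)^7 − 1] / r = £832,786.18

£832,786.18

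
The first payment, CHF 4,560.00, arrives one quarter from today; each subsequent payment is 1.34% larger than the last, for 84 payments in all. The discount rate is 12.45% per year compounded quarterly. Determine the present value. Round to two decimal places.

Periodic rate r = 0.1245/4 per quarter; n is counted in quarters.
Growing ordinary annuity: PV = PMT₁ × [1 − ((1+g)/(1+r))^n] / (r − g) = 4,560 × [1 − ((1+0.0134)/(1+r))^84] / (r − 0.0134) = CHF 197,309.00.

CHF 197,309.00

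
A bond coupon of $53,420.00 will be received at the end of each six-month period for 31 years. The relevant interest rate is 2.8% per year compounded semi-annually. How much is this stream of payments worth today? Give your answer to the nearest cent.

This is an ordinary annuity: 62 payments of $53,420.00 at the end of each six-month period.
Periodic rate r = 0.028/2 per half-year; n is counted in half-years.
PV = PMT × [(1 − (1+r)^−n)/r] = 53,420 × [1 − (1+r)^−62] / r = $2,204,242.75

$2,204,242.75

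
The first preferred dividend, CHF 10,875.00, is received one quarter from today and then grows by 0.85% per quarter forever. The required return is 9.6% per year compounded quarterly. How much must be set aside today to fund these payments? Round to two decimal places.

Periodic rate r = 0.096/4 per quarter.
Growing perpetuity (Gordon): PV = PMT₁ / (r − g) = 10,875 / (r − 0.0085) = CHF 701,612.90.

CHF 701,612.90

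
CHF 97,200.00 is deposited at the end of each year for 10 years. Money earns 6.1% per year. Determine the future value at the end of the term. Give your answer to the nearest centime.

CHF 1,287,205.88

This is an ordinary annuity: 10 deposits of CHF 97,200.00 at the end of each year.
Periodic rate r = 0.061 per year.
FV = PMT × [((1+r)^n − 1)/r] = 97,200 × [(1+r)^10 − 1] / r = CHF 1,287,205.88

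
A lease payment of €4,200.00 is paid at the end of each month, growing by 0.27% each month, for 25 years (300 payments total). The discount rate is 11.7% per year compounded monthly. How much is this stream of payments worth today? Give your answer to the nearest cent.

€522,932.15

Periodic rate r = 0.117/12 per month; n is counted in months.
Growing ordinary annuity: PV = PMT₁ × [1 − ((1+g)/(1+r))^n] / (r − g) = 4,200 × [1 − ((1+0.0027)/(1+r))^300] / (r − 0.0027) = €522,932.15.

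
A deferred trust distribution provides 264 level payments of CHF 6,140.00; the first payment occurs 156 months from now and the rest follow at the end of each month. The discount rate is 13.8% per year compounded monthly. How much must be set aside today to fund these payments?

Ordinary annuity of 264 payments, first payment at period 156.
Periodic rate r = 0.138/12 per month; n is counted in months.
The ordinary-annuity PV formula values the stream one period before the first payment (period 155); discount that back 155 periods:
PV₀ = 6,140 × [1 − (1+r)^−264] / r × (1+r)^−155 = CHF 86,297.81

CHF 86,297.81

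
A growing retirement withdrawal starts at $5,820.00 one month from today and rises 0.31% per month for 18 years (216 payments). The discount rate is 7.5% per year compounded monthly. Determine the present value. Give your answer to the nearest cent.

$908,991.64

Periodic rate r = 0.075/12 per month; n is counted in months.
Growing ordinary annuity: PV = PMT₁ × [1 − ((1+g)/(1+r))^n] / (r − g) = 5,820 × [1 − ((1+0.0031)/(1+r))^216] / (r − 0.0031) = $908,991.64.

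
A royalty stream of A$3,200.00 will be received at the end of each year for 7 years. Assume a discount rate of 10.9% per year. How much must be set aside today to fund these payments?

A$15,127.87

This is an ordinary annuity: 7 payments of A$3,200.00 at the end of each year.
Periodic rate r = 0.109 per year.
PV = PMT × [(1 − (1+r)^−n)/r] = 3,200 × [1 − (1+r)^−7] / r = A$15,127.87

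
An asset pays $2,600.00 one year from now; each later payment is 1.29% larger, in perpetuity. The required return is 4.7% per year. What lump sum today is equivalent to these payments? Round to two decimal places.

$76,246.33

Periodic rate r = 0.047 per year.
Growing perpetuity (Gordon): PV = PMT₁ / (r − g) = 2,600 / (r − 0.0129) = $76,246.33.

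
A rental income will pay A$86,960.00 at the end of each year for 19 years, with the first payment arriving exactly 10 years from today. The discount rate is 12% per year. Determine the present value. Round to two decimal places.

A$230,980.80

Ordinary annuity of 19 payments, first payment at period 10.
Periodic rate r = 0.12 per year.
The ordinary-annuity PV formula values the stream one period before the first payment (period 9); discount that back 9 periods:
PV₀ = 86,960 × [1 − (1+r)^−19] / r × (1+r)^−9 = A$230,980.80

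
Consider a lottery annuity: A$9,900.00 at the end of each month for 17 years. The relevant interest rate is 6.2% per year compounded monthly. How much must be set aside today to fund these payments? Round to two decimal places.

A$1,246,465.23

This is an ordinary annuity: 204 payments of A$9,900.00 at the end of each month.
Periodic rate r = 0.062/12 per month; n is counted in months.
PV = PMT × [(1 − (1+r)^−n)/r] = 9,900 × [1 − (1+r)^−204] / r = A$1,246,465.23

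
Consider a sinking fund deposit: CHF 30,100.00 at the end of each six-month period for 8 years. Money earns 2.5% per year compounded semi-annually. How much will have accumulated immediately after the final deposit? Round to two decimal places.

This is an ordinary annuity: 16 deposits of CHF 30,100.00 at the end of each six-month period.
Periodic rate r = 0.025/2 per half-year; n is counted in half-years.
FV = PMT × [((1+r)^n − 1)/r] = 30,100 × [(1+r)^16 − 1] / r = CHF 529,494.03

CHF 529,494.03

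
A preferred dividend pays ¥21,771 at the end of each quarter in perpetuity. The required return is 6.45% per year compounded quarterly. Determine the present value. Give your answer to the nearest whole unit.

¥1,350,140

Periodic rate r = 0.0645/4 per quarter.
Level perpetuity: PV = PMT / r = 21,771 / (0.0645/4) = ¥1,350,140.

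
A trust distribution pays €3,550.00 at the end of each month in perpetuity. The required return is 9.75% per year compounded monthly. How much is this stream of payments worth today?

Periodic rate r = 0.0975/12 per month.
Level perpetuity: PV = PMT / r = 3,550 / (0.0975/12) = €436,923.08.

€436,923.08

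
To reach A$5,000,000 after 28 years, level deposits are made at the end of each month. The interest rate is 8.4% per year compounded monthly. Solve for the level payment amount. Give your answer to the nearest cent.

A$3,715.17

Level ordinary annuity; solve FV = PMT × [((1+r)^n − 1)/r] for PMT.
Periodic rate r = 0.084/12 per month; n is counted in months.
With n = 336: PMT = 5,000,000 / ([((1+r)^n − 1)/r]) = A$3,715.17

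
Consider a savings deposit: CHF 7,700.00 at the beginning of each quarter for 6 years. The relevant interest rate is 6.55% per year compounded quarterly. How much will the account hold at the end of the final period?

This is an annuity due: 24 deposits of CHF 7,700.00 at the beginning of each quarter.
Periodic rate r = 0.0655/4 per quarter; n is counted in quarters.
FV = PMT × [((1+r)^n − 1)/r] × (1+r) = 7,700 × [(1+r)^24 − 1] / r × (1+r) = CHF 227,833.80

CHF 227,833.80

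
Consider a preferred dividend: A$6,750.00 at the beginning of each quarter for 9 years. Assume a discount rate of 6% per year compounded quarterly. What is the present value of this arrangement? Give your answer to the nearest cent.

A$189,510.26

This is an annuity due: 36 payments of A$6,750.00 at the beginning of each quarter.
Periodic rate r = 0.06/4 per quarter; n is counted in quarters.
PV = PMT × [(1 − (1+r)^−n)/r] × (1+r) = 6,750 × [1 − (1+r)^−36] / r × (1+r) = A$189,510.26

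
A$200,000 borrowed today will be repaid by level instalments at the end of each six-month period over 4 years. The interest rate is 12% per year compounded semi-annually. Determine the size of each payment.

Level ordinary annuity; solve PV = PMT × [(1 − (1+r)^−n)/r] for PMT.
Periodic rate r = 0.12/2 per half-year; n is counted in half-years.
With n = 8: PMT = 200,000 / ([(1 − (1+r)^−n)/r]) = A$32,207.19

A$32,207.19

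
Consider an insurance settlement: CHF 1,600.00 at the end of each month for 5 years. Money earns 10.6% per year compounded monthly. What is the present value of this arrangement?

This is an ordinary annuity: 60 payments of CHF 1,600.00 at the end of each month.
Periodic rate r = 0.106/12 per month; n is counted in months.
PV = PMT × [(1 − (1+r)^−n)/r] = 1,600 × [1 − (1+r)^−60] / r = CHF 74,268.44

CHF 74,268.44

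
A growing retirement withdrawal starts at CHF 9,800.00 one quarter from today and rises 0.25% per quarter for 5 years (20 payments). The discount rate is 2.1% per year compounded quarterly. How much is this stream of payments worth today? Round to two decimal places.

Periodic rate r = 0.021/4 per quarter; n is counted in quarters.
Growing ordinary annuity: PV = PMT₁ × [1 − ((1+g)/(1+r))^n] / (r − g) = 9,800 × [1 − ((1+0.0025)/(1+r))^20] / (r − 0.0025) = CHF 189,991.43.

CHF 189,991.43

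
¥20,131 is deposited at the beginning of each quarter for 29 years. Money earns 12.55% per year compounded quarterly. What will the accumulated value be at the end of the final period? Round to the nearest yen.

¥23,162,745

This is an annuity due: 116 deposits of ¥20,131 at the beginning of each quarter.
Periodic rate r = 0.1255/4 per quarter; n is counted in quarters.
FV = PMT × [((1+r)^n − 1)/r] × (1+r) = 20,131 × [(1+r)^116 − 1] / r × (1+r) = ¥23,162,745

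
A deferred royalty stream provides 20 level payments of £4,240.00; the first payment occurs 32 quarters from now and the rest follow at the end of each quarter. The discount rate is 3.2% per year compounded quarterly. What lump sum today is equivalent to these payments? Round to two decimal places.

£60,987.68

Ordinary annuity of 20 payments, first payment at period 32.
Periodic rate r = 0.032/4 per quarter; n is counted in quarters.
The ordinary-annuity PV formula values the stream one period before the first payment (period 31); discount that back 31 periods:
PV₀ = 4,240 × [1 − (1+r)^−20] / r × (1+r)^−31 = £60,987.68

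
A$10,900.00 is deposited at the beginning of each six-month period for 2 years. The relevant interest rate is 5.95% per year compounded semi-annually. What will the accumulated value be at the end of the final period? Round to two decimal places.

A$46,940.67

This is an annuity due: 4 deposits of A$10,900.00 at the beginning of each six-month period.
Periodic rate r = 0.0595/2 per half-year; n is counted in half-years.
FV = PMT × [((1+r)^n − 1)/r] × (1+r) = 10,900 × [(1+r)^4 − 1] / r × (1+r) = A$46,940.67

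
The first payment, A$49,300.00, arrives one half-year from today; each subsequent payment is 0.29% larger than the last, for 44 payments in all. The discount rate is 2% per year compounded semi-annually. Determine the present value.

A$1,852,886.98

Periodic rate r = 0.02/2 per half-year; n is counted in half-years.
Growing ordinary annuity: PV = PMT₁ × [1 − ((1+g)/(1+r))^n] / (r − g) = 49,300 × [1 − ((1+0.0029)/(1+r))^44] / (r − 0.0029) = A$1,852,886.98.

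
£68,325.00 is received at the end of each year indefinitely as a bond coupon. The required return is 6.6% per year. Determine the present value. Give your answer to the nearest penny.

£1,035,227.27

Periodic rate r = 0.066 per year.
Level perpetuity: PV = PMT / r = 68,325 / (0.066) = £1,035,227.27.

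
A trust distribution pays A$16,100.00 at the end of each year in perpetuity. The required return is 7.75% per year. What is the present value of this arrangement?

A$207,741.94

Periodic rate r = 0.0775 per year.
Level perpetuity: PV = PMT / r = 16,100 / (0.0775) = A$207,741.94.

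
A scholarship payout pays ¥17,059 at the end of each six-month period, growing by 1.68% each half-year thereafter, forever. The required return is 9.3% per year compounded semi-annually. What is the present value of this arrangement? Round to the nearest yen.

¥574,377

Periodic rate r = 0.093/2 per half-year.
Growing perpetuity (Gordon): PV = PMT₁ / (r − g) = 17,059 / (r − 0.0168) = ¥574,377.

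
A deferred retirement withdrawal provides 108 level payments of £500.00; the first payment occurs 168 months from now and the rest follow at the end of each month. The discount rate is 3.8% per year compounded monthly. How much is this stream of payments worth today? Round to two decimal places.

Ordinary annuity of 108 payments, first payment at period 168.
Periodic rate r = 0.038/12 per month; n is counted in months.
The ordinary-annuity PV formula values the stream one period before the first payment (period 167); discount that back 167 periods:
PV₀ = 500 × [1 − (1+r)^−108] / r × (1+r)^−167 = £26,937.75

£26,937.75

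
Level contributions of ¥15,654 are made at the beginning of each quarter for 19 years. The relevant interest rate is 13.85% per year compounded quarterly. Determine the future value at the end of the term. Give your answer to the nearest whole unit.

¥5,748,432

This is an annuity due: 76 deposits of ¥15,654 at the beginning of each quarter.
Periodic rate r = 0.1385/4 per quarter; n is counted in quarters.
FV = PMT × [((1+r)^n − 1)/r] × (1+r) = 15,654 × [(1+r)^76 − 1] / r × (1+r) = ¥5,748,432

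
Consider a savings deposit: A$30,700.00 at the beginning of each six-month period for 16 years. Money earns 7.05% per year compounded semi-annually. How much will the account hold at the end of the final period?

This is an annuity due: 32 deposits of A$30,700.00 at the beginning of each six-month period.
Periodic rate r = 0.0705/2 per half-year; n is counted in half-years.
FV = PMT × [((1+r)^n − 1)/r] × (1+r) = 30,700 × [(1+r)^32 − 1] / r × (1+r) = A$1,830,324.24

A$1,830,324.24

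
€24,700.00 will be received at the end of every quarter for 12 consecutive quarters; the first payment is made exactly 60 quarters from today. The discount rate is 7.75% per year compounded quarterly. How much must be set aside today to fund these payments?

€84,519.14

Ordinary annuity of 12 payments, first payment at period 60.
Periodic rate r = 0.0775/4 per quarter; n is counted in quarters.
The ordinary-annuity PV formula values the stream one period before the first payment (period 59); discount that back 59 periods:
PV₀ = 24,700 × [1 − (1+r)^−12] / r × (1+r)^−59 = €84,519.14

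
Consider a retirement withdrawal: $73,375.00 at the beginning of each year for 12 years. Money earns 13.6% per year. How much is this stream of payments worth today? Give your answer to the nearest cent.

$480,204.20

This is an annuity due: 12 payments of $73,375.00 at the beginning of each year.
Periodic rate r = 0.136 per year.
PV = PMT × [(1 − (1+r)^−n)/r] × (1+r) = 73,375 × [1 − (1+r)^−12] / r × (1+r) = $480,204.20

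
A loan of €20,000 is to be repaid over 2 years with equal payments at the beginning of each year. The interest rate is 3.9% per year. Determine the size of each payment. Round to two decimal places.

Level annuity due; solve PV = PMT × [(1 − (1+r)^−n)/r] × (1+r) for PMT.
Periodic rate r = 0.039 per year.
With n = 2: PMT = 20,000 / ([(1 − (1+r)^−n)/r] × (1+r)) = €10,191.27

€10,191.27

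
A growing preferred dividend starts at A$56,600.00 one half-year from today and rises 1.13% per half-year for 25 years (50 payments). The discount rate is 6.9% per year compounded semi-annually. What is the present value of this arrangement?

Periodic rate r = 0.069/2 per half-year; n is counted in half-years.
Growing ordinary annuity: PV = PMT₁ × [1 − ((1+g)/(1+r))^n] / (r − g) = 56,600 × [1 − ((1+0.0113)/(1+r))^50] / (r − 0.0113) = A$1,654,773.73.

A$1,654,773.73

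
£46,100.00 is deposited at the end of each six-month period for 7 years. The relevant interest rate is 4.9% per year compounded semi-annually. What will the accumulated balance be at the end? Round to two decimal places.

This is an ordinary annuity: 14 deposits of £46,100.00 at the end of each six-month period.
Periodic rate r = 0.049/2 per half-year; n is counted in half-years.
FV = PMT × [((1+r)^n − 1)/r] = 46,100 × [(1+r)^14 − 1] / r = £758,965.53

£758,965.53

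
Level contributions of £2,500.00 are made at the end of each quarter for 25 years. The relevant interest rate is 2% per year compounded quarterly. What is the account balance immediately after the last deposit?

£323,334.25

This is an ordinary annuity: 100 deposits of £2,500.00 at the end of each quarter.
Periodic rate r = 0.02/4 per quarter; n is counted in quarters.
FV = PMT × [((1+r)^n − 1)/r] = 2,500 × [(1+r)^100 − 1] / r = £323,334.25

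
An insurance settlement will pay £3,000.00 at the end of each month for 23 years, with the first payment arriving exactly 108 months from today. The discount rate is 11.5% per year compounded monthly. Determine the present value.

£104,709.13

Ordinary annuity of 276 payments, first payment at period 108.
Periodic rate r = 0.115/12 per month; n is counted in months.
The ordinary-annuity PV formula values the stream one period before the first payment (period 107); discount that back 107 periods:
PV₀ = 3,000 × [1 − (1+r)^−276] / r × (1+r)^−107 = £104,709.13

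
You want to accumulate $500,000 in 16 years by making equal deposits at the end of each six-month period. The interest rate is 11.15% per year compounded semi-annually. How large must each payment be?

$5,962.75

Level ordinary annuity; solve FV = PMT × [((1+r)^n − 1)/r] for PMT.
Periodic rate r = 0.1115/2 per half-year; n is counted in half-years.
With n = 32: PMT = 500,000 / ([((1+r)^n − 1)/r]) = $5,962.75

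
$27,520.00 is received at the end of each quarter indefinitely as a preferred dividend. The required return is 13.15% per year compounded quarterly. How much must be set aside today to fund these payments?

Periodic rate r = 0.1315/4 per quarter.
Level perpetuity: PV = PMT / r = 27,520 / (0.1315/4) = $837,110.27.

$837,110.27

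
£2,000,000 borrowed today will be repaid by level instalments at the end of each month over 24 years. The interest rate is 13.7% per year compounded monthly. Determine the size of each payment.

Level ordinary annuity; solve PV = PMT × [(1 − (1+r)^−n)/r] for PMT.
Periodic rate r = 0.137/12 per month; n is counted in months.
With n = 288: PMT = 2,000,000 / ([(1 − (1+r)^−n)/r]) = £23,736.02

£23,736.02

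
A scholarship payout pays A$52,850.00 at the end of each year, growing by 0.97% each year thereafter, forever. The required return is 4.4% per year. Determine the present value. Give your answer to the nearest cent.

A$1,540,816.33

Periodic rate r = 0.044 per year.
Growing perpetuity (Gordon): PV = PMT₁ / (r − g) = 52,850 / (r − 0.0097) = A$1,540,816.33.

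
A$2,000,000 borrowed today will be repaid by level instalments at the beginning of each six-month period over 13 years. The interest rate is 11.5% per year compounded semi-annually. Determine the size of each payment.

Level annuity due; solve PV = PMT × [(1 − (1+r)^−n)/r] × (1+r) for PMT.
Periodic rate r = 0.115/2 per half-year; n is counted in half-years.
With n = 26: PMT = 2,000,000 / ([(1 − (1+r)^−n)/r] × (1+r)) = A$141,916.98

A$141,916.98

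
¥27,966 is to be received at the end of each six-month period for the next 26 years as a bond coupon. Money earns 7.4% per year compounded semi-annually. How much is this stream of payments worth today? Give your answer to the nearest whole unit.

¥641,568

This is an ordinary annuity: 52 payments of ¥27,966 at the end of each six-month period.
Periodic rate r = 0.074/2 per half-year; n is counted in half-years.
PV = PMT × [(1 − (1+r)^−n)/r] = 27,966 × [1 − (1+r)^−52] / r = ¥641,568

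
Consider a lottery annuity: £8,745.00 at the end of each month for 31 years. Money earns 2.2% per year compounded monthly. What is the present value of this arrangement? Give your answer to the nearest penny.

£2,356,758.88

This is an ordinary annuity: 372 payments of £8,745.00 at the end of each month.
Periodic rate r = 0.022/12 per month; n is counted in months.
PV = PMT × [(1 − (1+r)^−n)/r] = 8,745 × [1 − (1+r)^−372] / r = £2,356,758.88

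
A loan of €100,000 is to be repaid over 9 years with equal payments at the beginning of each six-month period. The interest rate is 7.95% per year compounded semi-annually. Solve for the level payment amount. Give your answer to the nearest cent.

€7,581.91

Level annuity due; solve PV = PMT × [(1 − (1+r)^−n)/r] × (1+r) for PMT.
Periodic rate r = 0.0795/2 per half-year; n is counted in half-years.
With n = 18: PMT = 100,000 / ([(1 − (1+r)^−n)/r] × (1+r)) = €7,581.91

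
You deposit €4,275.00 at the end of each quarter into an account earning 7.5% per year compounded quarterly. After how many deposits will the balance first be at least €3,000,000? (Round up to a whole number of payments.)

Periodic rate r = 0.075/4 per quarter; n is counted in quarters.
Ordinary annuity FV: 3,000,000 = 4,275 × [((1+r)^n − 1)/r].
(1+r)^n = 1 + 3,000,000 × r / 4,275, so n = ln(1 + 3,000,000·r/4,275) / ln(1+r) = 142.67.
Round up to a whole number of payments: n = 143.

143 payments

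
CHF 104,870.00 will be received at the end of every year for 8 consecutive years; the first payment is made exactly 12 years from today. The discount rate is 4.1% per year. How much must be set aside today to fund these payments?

CHF 451,953.75

Ordinary annuity of 8 payments, first payment at period 12.
Periodic rate r = 0.041 per year.
The ordinary-annuity PV formula values the stream one period before the first payment (period 11); discount that back 11 periods:
PV₀ = 104,870 × [1 − (1+r)^−8] / r × (1+r)^−11 = CHF 451,953.75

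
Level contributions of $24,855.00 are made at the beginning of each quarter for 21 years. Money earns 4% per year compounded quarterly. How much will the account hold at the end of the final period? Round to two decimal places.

$3,280,337.97

This is an annuity due: 84 deposits of $24,855.00 at the beginning of each quarter.
Periodic rate r = 0.04/4 per quarter; n is counted in quarters.
FV = PMT × [((1+r)^n − 1)/r] × (1+r) = 24,855 × [(1+r)^84 − 1] / r × (1+r) = $3,280,337.97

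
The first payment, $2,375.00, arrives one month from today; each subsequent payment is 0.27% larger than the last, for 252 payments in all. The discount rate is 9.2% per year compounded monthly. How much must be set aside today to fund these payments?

$340,518.50

Periodic rate r = 0.092/12 per month; n is counted in months.
Growing ordinary annuity: PV = PMT₁ × [1 − ((1+g)/(1+r))^n] / (r − g) = 2,375 × [1 − ((1+0.0027)/(1+r))^252] / (r − 0.0027) = $340,518.50.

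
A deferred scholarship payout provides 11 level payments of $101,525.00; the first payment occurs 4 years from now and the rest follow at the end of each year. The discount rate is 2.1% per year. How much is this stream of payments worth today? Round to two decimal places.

$928,263.95

Ordinary annuity of 11 payments, first payment at period 4.
Periodic rate r = 0.021 per year.
The ordinary-annuity PV formula values the stream one period before the first payment (period 3); discount that back 3 periods:
PV₀ = 101,525 × [1 − (1+r)^−11] / r × (1+r)^−3 = $928,263.95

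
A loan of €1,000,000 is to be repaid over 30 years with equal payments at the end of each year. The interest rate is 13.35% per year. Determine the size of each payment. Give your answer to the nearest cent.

€136,684.74

Level ordinary annuity; solve PV = PMT × [(1 − (1+r)^−n)/r] for PMT.
Periodic rate r = 0.1335 per year.
With n = 30: PMT = 1,000,000 / ([(1 − (1+r)^−n)/r]) = €136,684.74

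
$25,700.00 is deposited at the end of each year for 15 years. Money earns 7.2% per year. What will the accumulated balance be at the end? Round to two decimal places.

$655,852.56

This is an ordinary annuity: 15 deposits of $25,700.00 at the end of each year.
Periodic rate r = 0.072 per year.
FV = PMT × [((1+r)^n − 1)/r] = 25,700 × [(1+r)^15 − 1] / r = $655,852.56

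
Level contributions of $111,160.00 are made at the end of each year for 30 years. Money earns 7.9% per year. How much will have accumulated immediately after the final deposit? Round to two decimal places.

This is an ordinary annuity: 30 deposits of $111,160.00 at the end of each year.
Periodic rate r = 0.079 per year.
FV = PMT × [((1+r)^n − 1)/r] = 111,160 × [(1+r)^30 − 1] / r = $12,363,889.48

$12,363,889.48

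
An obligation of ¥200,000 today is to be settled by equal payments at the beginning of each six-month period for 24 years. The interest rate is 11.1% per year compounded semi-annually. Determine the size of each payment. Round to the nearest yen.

Level annuity due; solve PV = PMT × [(1 − (1+r)^−n)/r] × (1+r) for PMT.
Periodic rate r = 0.111/2 per half-year; n is counted in half-years.
With n = 48: PMT = 200,000 / ([(1 − (1+r)^−n)/r] × (1+r)) = ¥11,367

¥11,367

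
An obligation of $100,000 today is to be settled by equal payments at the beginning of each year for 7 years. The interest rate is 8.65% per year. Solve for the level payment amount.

Level annuity due; solve PV = PMT × [(1 − (1+r)^−n)/r] × (1+r) for PMT.
Periodic rate r = 0.0865 per year.
With n = 7: PMT = 100,000 / ([(1 − (1+r)^−n)/r] × (1+r)) = $18,072.99

$18,072.99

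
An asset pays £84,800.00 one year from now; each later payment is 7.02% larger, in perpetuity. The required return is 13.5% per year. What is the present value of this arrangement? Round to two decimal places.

Periodic rate r = 0.135 per year.
Growing perpetuity (Gordon): PV = PMT₁ / (r − g) = 84,800 / (r − 0.0702) = £1,308,641.98.

£1,308,641.98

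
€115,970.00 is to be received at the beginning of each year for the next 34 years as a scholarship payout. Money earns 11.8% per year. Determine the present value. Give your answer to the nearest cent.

This is an annuity due: 34 payments of €115,970.00 at the beginning of each year.
Periodic rate r = 0.118 per year.
PV = PMT × [(1 − (1+r)^−n)/r] × (1+r) = 115,970 × [1 − (1+r)^−34] / r × (1+r) = €1,073,999.00

€1,073,999.00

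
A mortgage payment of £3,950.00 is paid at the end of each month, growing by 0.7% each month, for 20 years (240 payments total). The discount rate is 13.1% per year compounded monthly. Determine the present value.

£611,257.06

Periodic rate r = 0.131/12 per month; n is counted in months.
Growing ordinary annuity: PV = PMT₁ × [1 − ((1+g)/(1+r))^n] / (r − g) = 3,950 × [1 − ((1+0.007)/(1+r))^240] / (r − 0.007) = £611,257.06.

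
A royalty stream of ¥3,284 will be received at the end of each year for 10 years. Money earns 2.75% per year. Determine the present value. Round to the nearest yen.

¥28,374

This is an ordinary annuity: 10 payments of ¥3,284 at the end of each year.
Periodic rate r = 0.0275 per year.
PV = PMT × [(1 − (1+r)^−n)/r] = 3,284 × [1 − (1+r)^−10] / r = ¥28,374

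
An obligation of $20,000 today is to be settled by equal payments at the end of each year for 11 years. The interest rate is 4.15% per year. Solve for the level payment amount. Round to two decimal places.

$2,301.49

Level ordinary annuity; solve PV = PMT × [(1 − (1+r)^−n)/r] for PMT.
Periodic rate r = 0.0415 per year.
With n = 11: PMT = 20,000 / ([(1 − (1+r)^−n)/r]) = $2,301.49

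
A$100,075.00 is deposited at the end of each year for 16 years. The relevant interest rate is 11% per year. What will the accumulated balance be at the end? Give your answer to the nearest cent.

A$3,921,934.09

This is an ordinary annuity: 16 deposits of A$100,075.00 at the end of each year.
Periodic rate r = 0.11 per year.
FV = PMT × [((1+r)^n − 1)/r] = 100,075 × [(1+r)^16 − 1] / r = A$3,921,934.09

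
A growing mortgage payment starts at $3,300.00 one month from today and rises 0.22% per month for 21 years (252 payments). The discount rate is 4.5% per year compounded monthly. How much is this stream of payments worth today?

Periodic rate r = 0.045/12 per month; n is counted in months.
Growing ordinary annuity: PV = PMT₁ × [1 − ((1+g)/(1+r))^n] / (r − g) = 3,300 × [1 − ((1+0.0022)/(1+r))^252] / (r − 0.0022) = $686,751.03.

$686,751.03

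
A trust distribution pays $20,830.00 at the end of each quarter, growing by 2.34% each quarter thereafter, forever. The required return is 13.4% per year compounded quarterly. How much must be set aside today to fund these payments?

$2,062,376.24

Periodic rate r = 0.134/4 per quarter.
Growing perpetuity (Gordon): PV = PMT₁ / (r − g) = 20,830 / (r − 0.0234) = $2,062,376.24.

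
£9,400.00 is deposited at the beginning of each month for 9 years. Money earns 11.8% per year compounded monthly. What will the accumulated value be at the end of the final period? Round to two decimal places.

£1,812,107.39

This is an annuity due: 108 deposits of £9,400.00 at the beginning of each month.
Periodic rate r = 0.118/12 per month; n is counted in months.
FV = PMT × [((1+r)^n − 1)/r] × (1+r) = 9,400 × [(1+r)^108 − 1] / r × (1+r) = £1,812,107.39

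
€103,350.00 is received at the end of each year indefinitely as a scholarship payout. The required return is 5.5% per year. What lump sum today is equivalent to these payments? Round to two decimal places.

€1,879,090.91

Periodic rate r = 0.055 per year.
Level perpetuity: PV = PMT / r = 103,350 / (0.055) = €1,879,090.91.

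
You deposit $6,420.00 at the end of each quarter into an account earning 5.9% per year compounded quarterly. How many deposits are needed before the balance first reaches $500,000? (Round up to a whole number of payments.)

53 payments

Periodic rate r = 0.059/4 per quarter; n is counted in quarters.
Ordinary annuity FV: 500,000 = 6,420 × [((1+r)^n − 1)/r].
(1+r)^n = 1 + 500,000 × r / 6,420, so n = ln(1 + 500,000·r/6,420) / ln(1+r) = 52.24.
Round up to a whole number of payments: n = 53.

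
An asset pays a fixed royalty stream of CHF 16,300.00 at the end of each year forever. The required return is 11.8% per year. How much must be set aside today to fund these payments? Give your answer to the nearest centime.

Periodic rate r = 0.118 per year.
Level perpetuity: PV = PMT / r = 16,300 / (0.118) = CHF 138,135.59.

CHF 138,135.59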